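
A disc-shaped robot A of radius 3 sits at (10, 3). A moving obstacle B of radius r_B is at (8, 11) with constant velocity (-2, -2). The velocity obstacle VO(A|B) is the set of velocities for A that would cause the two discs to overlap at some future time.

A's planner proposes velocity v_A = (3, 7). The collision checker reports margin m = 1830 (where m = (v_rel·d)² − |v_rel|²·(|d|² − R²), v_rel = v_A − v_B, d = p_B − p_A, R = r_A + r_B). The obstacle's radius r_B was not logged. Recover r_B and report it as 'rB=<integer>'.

m = 1830
d = (-2, 8);  v_rel = (5, 9),  |v_rel|² = 106
v_rel×d = (5)·(8) − (9)·(-2) = 58
since m = R²·106 − 58²:  R² = (3364 + 1830) / 106 = 49
R = √49 = 7  ⇒  r_B = 7 − 3 = 4

rB=4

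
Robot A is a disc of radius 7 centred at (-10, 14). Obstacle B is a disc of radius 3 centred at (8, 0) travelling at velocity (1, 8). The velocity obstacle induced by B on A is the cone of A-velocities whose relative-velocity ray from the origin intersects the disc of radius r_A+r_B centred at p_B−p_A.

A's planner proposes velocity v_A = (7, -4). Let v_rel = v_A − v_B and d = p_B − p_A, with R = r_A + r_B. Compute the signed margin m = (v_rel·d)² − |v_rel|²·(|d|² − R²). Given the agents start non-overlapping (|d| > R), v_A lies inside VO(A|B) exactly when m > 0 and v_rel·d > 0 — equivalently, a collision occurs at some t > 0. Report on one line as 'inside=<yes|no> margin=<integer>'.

d = (18, -14),  |d|² = 520;  R = 7+3 = 10,  c = 520−10² = 420
v_rel = (6, -12),  |v_rel|² = 180;  v_rel·d = (6)·(18) + (-12)·(-14) = 276
180·t² − 552·t + 420 = 0  ⇒  m = 276² − 180·420 = 576
m = 576 > 0,  v_rel·d = 276 > 0  ⇒  inside

inside=yes margin=576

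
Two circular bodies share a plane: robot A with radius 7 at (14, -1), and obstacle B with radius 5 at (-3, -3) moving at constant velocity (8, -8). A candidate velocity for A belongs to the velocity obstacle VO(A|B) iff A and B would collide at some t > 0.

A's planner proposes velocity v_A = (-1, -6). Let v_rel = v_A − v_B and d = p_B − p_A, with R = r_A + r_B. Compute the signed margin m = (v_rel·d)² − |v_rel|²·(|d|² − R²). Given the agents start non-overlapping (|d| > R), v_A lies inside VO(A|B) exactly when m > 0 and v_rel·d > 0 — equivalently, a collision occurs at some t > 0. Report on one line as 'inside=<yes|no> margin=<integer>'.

d = (-17, -2),  |d|² = 293;  R = 7+5 = 12,  c = 293−12² = 149
v_rel = (-9, 2),  |v_rel|² = 85;  v_rel·d = (-9)·(-17) + (2)·(-2) = 149
85·t² − 298·t + 149 = 0  ⇒  m = 149² − 85·149 = 9536
m = 9536 > 0,  v_rel·d = 149 > 0  ⇒  inside

inside=yes margin=9536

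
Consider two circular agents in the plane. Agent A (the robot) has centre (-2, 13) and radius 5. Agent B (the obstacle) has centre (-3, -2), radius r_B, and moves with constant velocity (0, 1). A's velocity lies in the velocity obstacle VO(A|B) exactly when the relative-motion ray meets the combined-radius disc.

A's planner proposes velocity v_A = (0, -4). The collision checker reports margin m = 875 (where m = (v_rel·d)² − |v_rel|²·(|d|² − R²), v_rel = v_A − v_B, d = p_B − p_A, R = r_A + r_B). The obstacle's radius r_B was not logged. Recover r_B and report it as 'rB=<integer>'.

m = 875
d = (-1, -15);  v_rel = (0, -5),  |v_rel|² = 25
v_rel×d = (0)·(-15) − (-5)·(-1) = -5
since m = R²·25 − (-5)²:  R² = (25 + 875) / 25 = 36
R = √36 = 6  ⇒  r_B = 6 − 5 = 1

rB=1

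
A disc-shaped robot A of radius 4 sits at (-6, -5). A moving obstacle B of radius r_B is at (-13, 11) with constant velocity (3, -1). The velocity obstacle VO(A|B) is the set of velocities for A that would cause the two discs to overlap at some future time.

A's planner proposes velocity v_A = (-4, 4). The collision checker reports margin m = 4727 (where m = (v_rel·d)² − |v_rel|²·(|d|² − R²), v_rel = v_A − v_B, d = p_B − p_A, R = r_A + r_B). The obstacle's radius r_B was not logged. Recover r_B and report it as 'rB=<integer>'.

m = 4727
d = (-7, 16);  v_rel = (-7, 5),  |v_rel|² = 74
v_rel×d = (-7)·(16) − (5)·(-7) = -77
since m = R²·74 − (-77)²:  R² = (5929 + 4727) / 74 = 144
R = √144 = 12  ⇒  r_B = 12 − 4 = 8

rB=8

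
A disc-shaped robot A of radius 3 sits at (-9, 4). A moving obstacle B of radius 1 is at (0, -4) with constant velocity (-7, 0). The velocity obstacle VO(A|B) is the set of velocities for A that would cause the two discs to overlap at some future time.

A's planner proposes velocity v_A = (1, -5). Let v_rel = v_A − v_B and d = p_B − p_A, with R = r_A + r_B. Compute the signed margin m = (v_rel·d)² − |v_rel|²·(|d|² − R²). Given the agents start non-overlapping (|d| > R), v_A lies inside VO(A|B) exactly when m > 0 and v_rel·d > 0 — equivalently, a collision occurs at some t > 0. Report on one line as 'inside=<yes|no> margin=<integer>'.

d = (9, -8),  |d|² = 145;  R = 3+1 = 4,  c = 145−4² = 129
v_rel = (8, -5),  |v_rel|² = 89;  v_rel·d = (8)·(9) + (-5)·(-8) = 112
89·t² − 224·t + 129 = 0  ⇒  m = 112² − 89·129 = 1063
m = 1063 > 0,  v_rel·d = 112 > 0  ⇒  inside

inside=yes margin=1063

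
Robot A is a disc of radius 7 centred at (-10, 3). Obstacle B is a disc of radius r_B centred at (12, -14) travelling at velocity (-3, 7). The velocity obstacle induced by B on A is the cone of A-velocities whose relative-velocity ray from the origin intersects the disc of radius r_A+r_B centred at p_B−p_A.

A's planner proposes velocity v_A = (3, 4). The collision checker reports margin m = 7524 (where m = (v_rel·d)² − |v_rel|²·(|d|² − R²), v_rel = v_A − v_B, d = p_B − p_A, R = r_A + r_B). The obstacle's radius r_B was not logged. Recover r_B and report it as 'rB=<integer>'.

m = 7524
d = (22, -17);  v_rel = (6, -3),  |v_rel|² = 45
v_rel×d = (6)·(-17) − (-3)·(22) = -36
since m = R²·45 − (-36)²:  R² = (1296 + 7524) / 45 = 196
R = √196 = 14  ⇒  r_B = 14 − 7 = 7

rB=7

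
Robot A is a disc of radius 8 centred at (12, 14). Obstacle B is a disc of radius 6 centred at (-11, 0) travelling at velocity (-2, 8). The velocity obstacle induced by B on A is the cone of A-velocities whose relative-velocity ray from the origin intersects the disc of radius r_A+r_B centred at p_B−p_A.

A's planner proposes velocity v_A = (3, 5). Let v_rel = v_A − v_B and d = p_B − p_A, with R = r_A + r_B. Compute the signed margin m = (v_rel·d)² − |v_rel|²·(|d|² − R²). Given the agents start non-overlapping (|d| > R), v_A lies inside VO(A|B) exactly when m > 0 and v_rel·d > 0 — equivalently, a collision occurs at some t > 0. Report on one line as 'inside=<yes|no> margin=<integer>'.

d = (-23, -14),  |d|² = 725;  R = 8+6 = 14,  c = 725−14² = 529
v_rel = (5, -3),  |v_rel|² = 34;  v_rel·d = (5)·(-23) + (-3)·(-14) = -73
34·t² + 146·t + 529 = 0  ⇒  m = (-73)² − 34·529 = -12657
m = -12657 < 0,  v_rel·d = -73 < 0  ⇒  outside

inside=no margin=-12657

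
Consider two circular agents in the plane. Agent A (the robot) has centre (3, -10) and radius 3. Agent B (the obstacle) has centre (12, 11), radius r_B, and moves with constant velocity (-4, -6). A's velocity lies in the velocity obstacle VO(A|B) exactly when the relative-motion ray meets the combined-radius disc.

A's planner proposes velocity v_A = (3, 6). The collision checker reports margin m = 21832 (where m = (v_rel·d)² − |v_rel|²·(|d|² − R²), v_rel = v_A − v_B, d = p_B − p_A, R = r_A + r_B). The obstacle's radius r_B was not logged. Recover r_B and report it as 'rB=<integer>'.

m = 21832
d = (9, 21);  v_rel = (7, 12),  |v_rel|² = 193
v_rel×d = (7)·(21) − (12)·(9) = 39
since m = R²·193 − 39²:  R² = (1521 + 21832) / 193 = 121
R = √121 = 11  ⇒  r_B = 11 − 3 = 8

rB=8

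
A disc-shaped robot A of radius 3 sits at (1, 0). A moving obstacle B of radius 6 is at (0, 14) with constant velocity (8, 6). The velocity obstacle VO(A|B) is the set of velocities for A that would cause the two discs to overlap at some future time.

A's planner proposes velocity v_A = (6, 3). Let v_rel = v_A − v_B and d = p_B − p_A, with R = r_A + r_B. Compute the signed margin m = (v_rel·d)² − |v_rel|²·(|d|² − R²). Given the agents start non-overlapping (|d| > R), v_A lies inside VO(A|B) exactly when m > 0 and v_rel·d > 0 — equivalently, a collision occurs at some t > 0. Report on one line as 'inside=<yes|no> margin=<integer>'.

d = (-1, 14),  |d|² = 197;  R = 3+6 = 9,  c = 197−9² = 116
v_rel = (-2, -3),  |v_rel|² = 13;  v_rel·d = (-2)·(-1) + (-3)·(14) = -40
13·t² + 80·t + 116 = 0  ⇒  m = (-40)² − 13·116 = 92
m = 92 > 0,  v_rel·d = -40 < 0  ⇒  outside

inside=no margin=92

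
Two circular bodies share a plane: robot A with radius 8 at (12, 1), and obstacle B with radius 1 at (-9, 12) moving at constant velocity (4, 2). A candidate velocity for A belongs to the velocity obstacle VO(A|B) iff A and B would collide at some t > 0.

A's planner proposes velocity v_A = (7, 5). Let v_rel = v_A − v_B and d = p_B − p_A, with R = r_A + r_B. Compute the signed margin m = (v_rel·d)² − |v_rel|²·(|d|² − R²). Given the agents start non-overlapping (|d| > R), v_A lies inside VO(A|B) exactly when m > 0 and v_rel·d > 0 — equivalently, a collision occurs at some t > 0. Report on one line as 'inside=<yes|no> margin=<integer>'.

d = (-21, 11),  |d|² = 562;  R = 8+1 = 9,  c = 562−9² = 481
v_rel = (3, 3),  |v_rel|² = 18;  v_rel·d = (3)·(-21) + (3)·(11) = -30
18·t² + 60·t + 481 = 0  ⇒  m = (-30)² − 18·481 = -7758
m = -7758 < 0,  v_rel·d = -30 < 0  ⇒  outside

inside=no margin=-7758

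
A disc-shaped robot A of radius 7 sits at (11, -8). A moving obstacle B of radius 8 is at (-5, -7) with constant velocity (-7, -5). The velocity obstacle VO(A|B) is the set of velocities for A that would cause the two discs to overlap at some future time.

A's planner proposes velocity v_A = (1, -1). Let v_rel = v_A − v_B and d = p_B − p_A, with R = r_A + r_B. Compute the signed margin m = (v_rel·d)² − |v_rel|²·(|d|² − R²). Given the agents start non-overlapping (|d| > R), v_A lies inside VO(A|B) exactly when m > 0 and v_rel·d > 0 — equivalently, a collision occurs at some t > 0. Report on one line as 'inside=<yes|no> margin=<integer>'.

d = (-16, 1),  |d|² = 257;  R = 7+8 = 15,  c = 257−15² = 32
v_rel = (8, 4),  |v_rel|² = 80;  v_rel·d = (8)·(-16) + (4)·(1) = -124
80·t² + 248·t + 32 = 0  ⇒  m = (-124)² − 80·32 = 12816
m = 12816 > 0,  v_rel·d = -124 < 0  ⇒  outside

inside=no margin=12816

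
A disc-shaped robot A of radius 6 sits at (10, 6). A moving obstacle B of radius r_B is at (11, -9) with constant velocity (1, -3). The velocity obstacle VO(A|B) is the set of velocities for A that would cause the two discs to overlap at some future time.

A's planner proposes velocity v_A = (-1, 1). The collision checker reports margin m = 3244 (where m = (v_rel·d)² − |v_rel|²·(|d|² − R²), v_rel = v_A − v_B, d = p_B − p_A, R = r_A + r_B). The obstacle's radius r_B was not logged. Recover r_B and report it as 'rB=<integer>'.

m = 3244
d = (1, -15);  v_rel = (-2, 4),  |v_rel|² = 20
v_rel×d = (-2)·(-15) − (4)·(1) = 26
since m = R²·20 − 26²:  R² = (676 + 3244) / 20 = 196
R = √196 = 14  ⇒  r_B = 14 − 6 = 8

rB=8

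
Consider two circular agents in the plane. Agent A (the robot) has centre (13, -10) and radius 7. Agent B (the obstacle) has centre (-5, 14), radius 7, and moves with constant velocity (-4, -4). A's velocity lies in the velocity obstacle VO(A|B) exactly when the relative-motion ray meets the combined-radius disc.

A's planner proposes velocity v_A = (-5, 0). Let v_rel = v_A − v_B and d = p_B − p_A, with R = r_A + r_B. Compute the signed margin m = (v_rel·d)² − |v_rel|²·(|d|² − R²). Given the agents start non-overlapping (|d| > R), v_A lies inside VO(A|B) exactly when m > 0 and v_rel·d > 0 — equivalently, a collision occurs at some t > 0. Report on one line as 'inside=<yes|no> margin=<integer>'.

d = (-18, 24),  |d|² = 900;  R = 7+7 = 14,  c = 900−14² = 704
v_rel = (-1, 4),  |v_rel|² = 17;  v_rel·d = (-1)·(-18) + (4)·(24) = 114
17·t² − 228·t + 704 = 0  ⇒  m = 114² − 17·704 = 1028
m = 1028 > 0,  v_rel·d = 114 > 0  ⇒  inside

inside=yes margin=1028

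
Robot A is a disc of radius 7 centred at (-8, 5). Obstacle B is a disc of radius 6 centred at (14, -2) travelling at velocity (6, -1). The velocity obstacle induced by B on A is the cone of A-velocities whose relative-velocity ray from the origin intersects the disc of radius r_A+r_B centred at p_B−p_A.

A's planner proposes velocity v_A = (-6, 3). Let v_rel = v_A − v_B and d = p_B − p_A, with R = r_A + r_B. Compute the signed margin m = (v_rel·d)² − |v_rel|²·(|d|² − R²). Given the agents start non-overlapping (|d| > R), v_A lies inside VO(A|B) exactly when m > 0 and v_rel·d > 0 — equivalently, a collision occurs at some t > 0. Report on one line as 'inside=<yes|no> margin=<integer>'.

d = (22, -7),  |d|² = 533;  R = 7+6 = 13,  c = 533−13² = 364
v_rel = (-12, 4),  |v_rel|² = 160;  v_rel·d = (-12)·(22) + (4)·(-7) = -292
160·t² + 584·t + 364 = 0  ⇒  m = (-292)² − 160·364 = 27024
m = 27024 > 0,  v_rel·d = -292 < 0  ⇒  outside

inside=no margin=27024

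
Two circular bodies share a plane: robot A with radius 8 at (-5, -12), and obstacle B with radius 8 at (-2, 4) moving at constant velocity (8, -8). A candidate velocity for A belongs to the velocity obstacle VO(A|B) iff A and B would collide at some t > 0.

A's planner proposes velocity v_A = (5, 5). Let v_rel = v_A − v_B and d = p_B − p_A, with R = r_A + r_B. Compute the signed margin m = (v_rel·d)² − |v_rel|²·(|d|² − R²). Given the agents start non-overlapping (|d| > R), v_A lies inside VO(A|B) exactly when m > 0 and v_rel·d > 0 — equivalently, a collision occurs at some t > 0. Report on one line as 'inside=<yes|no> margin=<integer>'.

d = (3, 16),  |d|² = 265;  R = 8+8 = 16,  c = 265−16² = 9
v_rel = (-3, 13),  |v_rel|² = 178;  v_rel·d = (-3)·(3) + (13)·(16) = 199
178·t² − 398·t + 9 = 0  ⇒  m = 199² − 178·9 = 37999
m = 37999 > 0,  v_rel·d = 199 > 0  ⇒  inside

inside=yes margin=37999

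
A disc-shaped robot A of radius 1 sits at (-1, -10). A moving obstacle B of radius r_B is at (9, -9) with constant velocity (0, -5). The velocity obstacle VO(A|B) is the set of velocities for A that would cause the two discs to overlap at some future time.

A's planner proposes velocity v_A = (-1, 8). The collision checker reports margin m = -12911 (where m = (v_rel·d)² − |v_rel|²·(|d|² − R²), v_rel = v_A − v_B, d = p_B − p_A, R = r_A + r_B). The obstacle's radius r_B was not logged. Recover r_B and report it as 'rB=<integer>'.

m = -12911
d = (10, 1);  v_rel = (-1, 13),  |v_rel|² = 170
v_rel×d = (-1)·(1) − (13)·(10) = -131
since m = R²·170 − (-131)²:  R² = (17161 + -12911) / 170 = 25
R = √25 = 5  ⇒  r_B = 5 − 1 = 4

rB=4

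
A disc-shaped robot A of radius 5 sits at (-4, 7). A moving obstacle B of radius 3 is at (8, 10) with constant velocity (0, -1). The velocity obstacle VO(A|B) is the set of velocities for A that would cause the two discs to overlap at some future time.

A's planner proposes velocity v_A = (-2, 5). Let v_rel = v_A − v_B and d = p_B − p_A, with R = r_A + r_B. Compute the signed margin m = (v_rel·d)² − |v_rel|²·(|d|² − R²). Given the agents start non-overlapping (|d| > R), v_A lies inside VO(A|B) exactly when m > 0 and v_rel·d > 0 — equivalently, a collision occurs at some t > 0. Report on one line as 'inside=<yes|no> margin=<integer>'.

d = (12, 3),  |d|² = 153;  R = 5+3 = 8,  c = 153−8² = 89
v_rel = (-2, 6),  |v_rel|² = 40;  v_rel·d = (-2)·(12) + (6)·(3) = -6
40·t² + 12·t + 89 = 0  ⇒  m = (-6)² − 40·89 = -3524
m = -3524 < 0,  v_rel·d = -6 < 0  ⇒  outside

inside=no margin=-3524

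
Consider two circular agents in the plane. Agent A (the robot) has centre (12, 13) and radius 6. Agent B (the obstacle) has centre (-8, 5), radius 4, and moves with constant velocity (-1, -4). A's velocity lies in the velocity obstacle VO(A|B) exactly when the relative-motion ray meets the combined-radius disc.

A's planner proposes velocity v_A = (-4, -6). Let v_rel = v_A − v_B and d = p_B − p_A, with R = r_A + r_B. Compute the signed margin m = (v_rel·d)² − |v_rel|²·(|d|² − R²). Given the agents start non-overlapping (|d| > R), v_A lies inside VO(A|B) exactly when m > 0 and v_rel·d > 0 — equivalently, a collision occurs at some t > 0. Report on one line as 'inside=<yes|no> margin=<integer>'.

d = (-20, -8),  |d|² = 464;  R = 6+4 = 10,  c = 464−10² = 364
v_rel = (-3, -2),  |v_rel|² = 13;  v_rel·d = (-3)·(-20) + (-2)·(-8) = 76
13·t² − 152·t + 364 = 0  ⇒  m = 76² − 13·364 = 1044
m = 1044 > 0,  v_rel·d = 76 > 0  ⇒  inside

inside=yes margin=1044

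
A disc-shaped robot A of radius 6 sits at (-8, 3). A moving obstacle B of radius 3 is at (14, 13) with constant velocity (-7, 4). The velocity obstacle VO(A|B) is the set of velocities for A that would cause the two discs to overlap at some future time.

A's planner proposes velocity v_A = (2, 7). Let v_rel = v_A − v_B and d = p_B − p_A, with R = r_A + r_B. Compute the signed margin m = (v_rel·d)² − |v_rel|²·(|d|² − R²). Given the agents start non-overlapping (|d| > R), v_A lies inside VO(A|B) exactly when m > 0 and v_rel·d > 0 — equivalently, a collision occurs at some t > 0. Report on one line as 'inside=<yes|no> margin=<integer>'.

d = (22, 10),  |d|² = 584;  R = 6+3 = 9,  c = 584−9² = 503
v_rel = (9, 3),  |v_rel|² = 90;  v_rel·d = (9)·(22) + (3)·(10) = 228
90·t² − 456·t + 503 = 0  ⇒  m = 228² − 90·503 = 6714
m = 6714 > 0,  v_rel·d = 228 > 0  ⇒  inside

inside=yes margin=6714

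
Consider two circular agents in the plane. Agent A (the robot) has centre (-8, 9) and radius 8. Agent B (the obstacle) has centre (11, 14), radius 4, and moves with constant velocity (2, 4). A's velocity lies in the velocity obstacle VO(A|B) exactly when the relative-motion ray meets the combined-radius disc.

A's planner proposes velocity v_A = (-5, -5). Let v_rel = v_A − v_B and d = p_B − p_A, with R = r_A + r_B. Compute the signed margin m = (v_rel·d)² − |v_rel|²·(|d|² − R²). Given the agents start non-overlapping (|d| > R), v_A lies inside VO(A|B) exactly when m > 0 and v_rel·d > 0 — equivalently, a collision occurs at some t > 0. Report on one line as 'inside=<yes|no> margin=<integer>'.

d = (19, 5),  |d|² = 386;  R = 8+4 = 12,  c = 386−12² = 242
v_rel = (-7, -9),  |v_rel|² = 130;  v_rel·d = (-7)·(19) + (-9)·(5) = -178
130·t² + 356·t + 242 = 0  ⇒  m = (-178)² − 130·242 = 224
m = 224 > 0,  v_rel·d = -178 < 0  ⇒  outside

inside=no margin=224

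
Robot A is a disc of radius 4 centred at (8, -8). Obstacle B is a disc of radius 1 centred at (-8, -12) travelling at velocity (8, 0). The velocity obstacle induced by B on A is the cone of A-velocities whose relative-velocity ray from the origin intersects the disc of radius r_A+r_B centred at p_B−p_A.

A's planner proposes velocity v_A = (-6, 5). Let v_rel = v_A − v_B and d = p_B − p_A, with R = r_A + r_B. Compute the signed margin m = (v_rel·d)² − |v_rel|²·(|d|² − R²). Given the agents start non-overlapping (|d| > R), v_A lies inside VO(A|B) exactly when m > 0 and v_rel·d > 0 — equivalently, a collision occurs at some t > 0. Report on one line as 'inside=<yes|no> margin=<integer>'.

d = (-16, -4),  |d|² = 272;  R = 4+1 = 5,  c = 272−5² = 247
v_rel = (-14, 5),  |v_rel|² = 221;  v_rel·d = (-14)·(-16) + (5)·(-4) = 204
221·t² − 408·t + 247 = 0  ⇒  m = 204² − 221·247 = -12971
m = -12971 < 0,  v_rel·d = 204 > 0  ⇒  outside

inside=no margin=-12971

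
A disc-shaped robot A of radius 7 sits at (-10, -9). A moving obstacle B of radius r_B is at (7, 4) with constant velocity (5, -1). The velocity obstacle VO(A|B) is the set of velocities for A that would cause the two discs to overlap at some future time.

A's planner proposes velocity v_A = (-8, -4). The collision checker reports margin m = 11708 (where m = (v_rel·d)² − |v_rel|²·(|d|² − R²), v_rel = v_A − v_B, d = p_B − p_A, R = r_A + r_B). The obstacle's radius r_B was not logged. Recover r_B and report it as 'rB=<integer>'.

m = 11708
d = (17, 13);  v_rel = (-13, -3),  |v_rel|² = 178
v_rel×d = (-13)·(13) − (-3)·(17) = -118
since m = R²·178 − (-118)²:  R² = (13924 + 11708) / 178 = 144
R = √144 = 12  ⇒  r_B = 12 − 7 = 5

rB=5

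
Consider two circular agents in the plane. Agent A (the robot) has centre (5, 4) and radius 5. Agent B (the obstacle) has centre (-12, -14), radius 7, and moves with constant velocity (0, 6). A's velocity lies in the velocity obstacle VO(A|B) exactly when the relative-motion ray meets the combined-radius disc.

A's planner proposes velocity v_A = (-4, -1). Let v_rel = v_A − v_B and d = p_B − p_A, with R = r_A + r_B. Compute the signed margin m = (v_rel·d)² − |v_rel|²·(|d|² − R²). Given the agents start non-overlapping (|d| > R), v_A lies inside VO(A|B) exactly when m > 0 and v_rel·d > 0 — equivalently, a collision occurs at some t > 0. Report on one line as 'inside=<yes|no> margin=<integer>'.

d = (-17, -18),  |d|² = 613;  R = 5+7 = 12,  c = 613−12² = 469
v_rel = (-4, -7),  |v_rel|² = 65;  v_rel·d = (-4)·(-17) + (-7)·(-18) = 194
65·t² − 388·t + 469 = 0  ⇒  m = 194² − 65·469 = 7151
m = 7151 > 0,  v_rel·d = 194 > 0  ⇒  inside

inside=yes margin=7151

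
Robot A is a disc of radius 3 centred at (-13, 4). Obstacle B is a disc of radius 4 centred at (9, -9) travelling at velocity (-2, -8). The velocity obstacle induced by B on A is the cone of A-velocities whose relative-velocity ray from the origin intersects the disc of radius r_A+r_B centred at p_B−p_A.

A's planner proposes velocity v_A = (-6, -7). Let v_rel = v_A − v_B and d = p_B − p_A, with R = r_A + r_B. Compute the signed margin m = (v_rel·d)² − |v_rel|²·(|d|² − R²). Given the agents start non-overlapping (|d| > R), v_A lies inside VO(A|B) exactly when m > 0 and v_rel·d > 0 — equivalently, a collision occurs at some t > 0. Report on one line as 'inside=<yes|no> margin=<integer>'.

d = (22, -13),  |d|² = 653;  R = 3+4 = 7,  c = 653−7² = 604
v_rel = (-4, 1),  |v_rel|² = 17;  v_rel·d = (-4)·(22) + (1)·(-13) = -101
17·t² + 202·t + 604 = 0  ⇒  m = (-101)² − 17·604 = -67
m = -67 < 0,  v_rel·d = -101 < 0  ⇒  outside

inside=no margin=-67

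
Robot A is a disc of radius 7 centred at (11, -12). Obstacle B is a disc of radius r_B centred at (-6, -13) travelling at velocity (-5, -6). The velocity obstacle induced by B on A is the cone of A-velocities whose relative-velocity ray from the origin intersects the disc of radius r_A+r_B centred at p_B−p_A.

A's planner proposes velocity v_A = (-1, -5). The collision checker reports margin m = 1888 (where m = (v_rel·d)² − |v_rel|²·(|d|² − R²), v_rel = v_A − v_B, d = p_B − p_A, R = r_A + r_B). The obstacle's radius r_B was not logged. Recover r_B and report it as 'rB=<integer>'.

m = 1888
d = (-17, -1);  v_rel = (4, 1),  |v_rel|² = 17
v_rel×d = (4)·(-1) − (1)·(-17) = 13
since m = R²·17 − 13²:  R² = (169 + 1888) / 17 = 121
R = √121 = 11  ⇒  r_B = 11 − 7 = 4

rB=4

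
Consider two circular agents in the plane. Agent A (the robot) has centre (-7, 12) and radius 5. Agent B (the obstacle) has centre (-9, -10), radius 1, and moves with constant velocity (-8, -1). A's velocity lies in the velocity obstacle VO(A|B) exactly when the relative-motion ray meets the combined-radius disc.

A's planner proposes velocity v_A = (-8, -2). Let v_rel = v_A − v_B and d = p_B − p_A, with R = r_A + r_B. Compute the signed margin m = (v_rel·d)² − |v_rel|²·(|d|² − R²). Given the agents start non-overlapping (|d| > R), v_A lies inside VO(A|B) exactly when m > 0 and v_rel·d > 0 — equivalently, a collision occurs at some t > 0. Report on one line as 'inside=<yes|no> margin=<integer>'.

d = (-2, -22),  |d|² = 488;  R = 5+1 = 6,  c = 488−6² = 452
v_rel = (0, -1),  |v_rel|² = 1;  v_rel·d = (0)·(-2) + (-1)·(-22) = 22
1·t² − 44·t + 452 = 0  ⇒  m = 22² − 1·452 = 32
m = 32 > 0,  v_rel·d = 22 > 0  ⇒  inside

inside=yes margin=32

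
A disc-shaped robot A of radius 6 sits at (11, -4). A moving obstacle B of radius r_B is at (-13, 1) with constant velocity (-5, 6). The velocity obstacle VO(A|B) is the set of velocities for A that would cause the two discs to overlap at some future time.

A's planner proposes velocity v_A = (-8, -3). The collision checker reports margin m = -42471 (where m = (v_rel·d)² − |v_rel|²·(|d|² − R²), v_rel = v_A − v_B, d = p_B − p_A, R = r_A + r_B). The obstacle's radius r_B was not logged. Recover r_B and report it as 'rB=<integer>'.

m = -42471
d = (-24, 5);  v_rel = (-3, -9),  |v_rel|² = 90
v_rel×d = (-3)·(5) − (-9)·(-24) = -231
since m = R²·90 − (-231)²:  R² = (53361 + -42471) / 90 = 121
R = √121 = 11  ⇒  r_B = 11 − 6 = 5

rB=5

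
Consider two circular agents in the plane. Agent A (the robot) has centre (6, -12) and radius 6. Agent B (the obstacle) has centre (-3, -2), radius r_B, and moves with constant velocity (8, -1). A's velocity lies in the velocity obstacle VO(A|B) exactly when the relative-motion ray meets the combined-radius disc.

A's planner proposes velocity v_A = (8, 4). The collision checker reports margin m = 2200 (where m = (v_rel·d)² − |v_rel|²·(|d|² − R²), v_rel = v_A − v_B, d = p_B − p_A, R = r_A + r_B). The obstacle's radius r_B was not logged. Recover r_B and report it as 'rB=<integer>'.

m = 2200
d = (-9, 10);  v_rel = (0, 5),  |v_rel|² = 25
v_rel×d = (0)·(10) − (5)·(-9) = 45
since m = R²·25 − 45²:  R² = (2025 + 2200) / 25 = 169
R = √169 = 13  ⇒  r_B = 13 − 6 = 7

rB=7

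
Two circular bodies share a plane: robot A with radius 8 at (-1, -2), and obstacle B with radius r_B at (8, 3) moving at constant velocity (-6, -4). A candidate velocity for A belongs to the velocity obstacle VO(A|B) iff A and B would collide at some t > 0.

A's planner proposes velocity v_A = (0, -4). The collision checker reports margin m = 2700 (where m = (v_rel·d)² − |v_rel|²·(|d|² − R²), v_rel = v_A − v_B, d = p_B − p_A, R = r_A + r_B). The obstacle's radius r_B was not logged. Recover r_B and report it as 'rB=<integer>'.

m = 2700
d = (9, 5);  v_rel = (6, 0),  |v_rel|² = 36
v_rel×d = (6)·(5) − (0)·(9) = 30
since m = R²·36 − 30²:  R² = (900 + 2700) / 36 = 100
R = √100 = 10  ⇒  r_B = 10 − 8 = 2

rB=2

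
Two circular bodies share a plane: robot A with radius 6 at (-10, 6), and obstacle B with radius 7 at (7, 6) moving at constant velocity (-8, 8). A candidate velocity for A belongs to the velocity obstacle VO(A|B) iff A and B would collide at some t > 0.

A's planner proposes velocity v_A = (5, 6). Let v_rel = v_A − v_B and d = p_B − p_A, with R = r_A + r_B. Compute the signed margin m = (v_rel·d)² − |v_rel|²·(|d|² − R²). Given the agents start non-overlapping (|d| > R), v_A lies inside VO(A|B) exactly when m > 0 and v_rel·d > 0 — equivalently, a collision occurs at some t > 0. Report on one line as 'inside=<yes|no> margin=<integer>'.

d = (17, 0),  |d|² = 289;  R = 6+7 = 13,  c = 289−13² = 120
v_rel = (13, -2),  |v_rel|² = 173;  v_rel·d = (13)·(17) + (-2)·(0) = 221
173·t² − 442·t + 120 = 0  ⇒  m = 221² − 173·120 = 28081
m = 28081 > 0,  v_rel·d = 221 > 0  ⇒  inside

inside=yes margin=28081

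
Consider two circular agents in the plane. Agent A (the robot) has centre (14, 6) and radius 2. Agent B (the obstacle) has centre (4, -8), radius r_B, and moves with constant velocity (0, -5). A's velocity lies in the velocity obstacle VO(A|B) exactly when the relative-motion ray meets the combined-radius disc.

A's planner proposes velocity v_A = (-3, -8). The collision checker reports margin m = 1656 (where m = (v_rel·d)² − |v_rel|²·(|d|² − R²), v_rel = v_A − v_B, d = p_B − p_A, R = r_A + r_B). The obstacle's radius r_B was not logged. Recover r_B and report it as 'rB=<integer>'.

m = 1656
d = (-10, -14);  v_rel = (-3, -3),  |v_rel|² = 18
v_rel×d = (-3)·(-14) − (-3)·(-10) = 12
since m = R²·18 − 12²:  R² = (144 + 1656) / 18 = 100
R = √100 = 10  ⇒  r_B = 10 − 2 = 8

rB=8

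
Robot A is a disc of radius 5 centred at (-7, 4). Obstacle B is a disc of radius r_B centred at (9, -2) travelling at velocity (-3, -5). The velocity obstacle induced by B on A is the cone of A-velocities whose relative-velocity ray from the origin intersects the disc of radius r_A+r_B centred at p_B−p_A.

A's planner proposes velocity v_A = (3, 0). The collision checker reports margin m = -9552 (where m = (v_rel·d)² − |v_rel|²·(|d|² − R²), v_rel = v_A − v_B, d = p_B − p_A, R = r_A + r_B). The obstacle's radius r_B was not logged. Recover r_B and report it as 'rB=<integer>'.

m = -9552
d = (16, -6);  v_rel = (6, 5),  |v_rel|² = 61
v_rel×d = (6)·(-6) − (5)·(16) = -116
since m = R²·61 − (-116)²:  R² = (13456 + -9552) / 61 = 64
R = √64 = 8  ⇒  r_B = 8 − 5 = 3

rB=3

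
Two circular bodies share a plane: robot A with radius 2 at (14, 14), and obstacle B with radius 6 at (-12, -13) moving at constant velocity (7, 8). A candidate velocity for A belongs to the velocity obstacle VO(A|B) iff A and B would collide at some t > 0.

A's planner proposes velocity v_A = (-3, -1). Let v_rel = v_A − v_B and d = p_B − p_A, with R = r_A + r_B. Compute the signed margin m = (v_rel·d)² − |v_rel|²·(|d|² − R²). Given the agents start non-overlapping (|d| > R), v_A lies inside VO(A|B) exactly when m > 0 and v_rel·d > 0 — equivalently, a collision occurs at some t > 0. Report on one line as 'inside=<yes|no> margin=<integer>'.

d = (-26, -27),  |d|² = 1405;  R = 2+6 = 8,  c = 1405−8² = 1341
v_rel = (-10, -9),  |v_rel|² = 181;  v_rel·d = (-10)·(-26) + (-9)·(-27) = 503
181·t² − 1006·t + 1341 = 0  ⇒  m = 503² − 181·1341 = 10288
m = 10288 > 0,  v_rel·d = 503 > 0  ⇒  inside

inside=yes margin=10288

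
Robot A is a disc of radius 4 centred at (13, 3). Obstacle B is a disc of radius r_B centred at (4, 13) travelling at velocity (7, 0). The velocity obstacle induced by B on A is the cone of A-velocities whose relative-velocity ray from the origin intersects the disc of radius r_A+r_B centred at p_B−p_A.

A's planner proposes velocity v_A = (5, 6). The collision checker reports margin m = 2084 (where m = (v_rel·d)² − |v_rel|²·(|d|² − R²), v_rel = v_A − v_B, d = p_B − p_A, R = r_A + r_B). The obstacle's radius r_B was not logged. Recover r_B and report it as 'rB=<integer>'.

m = 2084
d = (-9, 10);  v_rel = (-2, 6),  |v_rel|² = 40
v_rel×d = (-2)·(10) − (6)·(-9) = 34
since m = R²·40 − 34²:  R² = (1156 + 2084) / 40 = 81
R = √81 = 9  ⇒  r_B = 9 − 4 = 5

rB=5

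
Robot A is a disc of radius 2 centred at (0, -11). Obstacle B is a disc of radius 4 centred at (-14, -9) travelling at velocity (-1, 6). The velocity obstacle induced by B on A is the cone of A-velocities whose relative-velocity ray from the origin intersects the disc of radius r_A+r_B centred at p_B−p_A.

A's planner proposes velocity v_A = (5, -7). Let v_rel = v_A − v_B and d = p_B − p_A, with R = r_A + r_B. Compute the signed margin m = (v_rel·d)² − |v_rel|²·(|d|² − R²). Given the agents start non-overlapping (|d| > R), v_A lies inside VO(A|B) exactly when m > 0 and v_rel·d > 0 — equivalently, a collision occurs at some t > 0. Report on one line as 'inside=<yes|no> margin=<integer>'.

d = (-14, 2),  |d|² = 200;  R = 2+4 = 6,  c = 200−6² = 164
v_rel = (6, -13),  |v_rel|² = 205;  v_rel·d = (6)·(-14) + (-13)·(2) = -110
205·t² + 220·t + 164 = 0  ⇒  m = (-110)² − 205·164 = -21520
m = -21520 < 0,  v_rel·d = -110 < 0  ⇒  outside

inside=no margin=-21520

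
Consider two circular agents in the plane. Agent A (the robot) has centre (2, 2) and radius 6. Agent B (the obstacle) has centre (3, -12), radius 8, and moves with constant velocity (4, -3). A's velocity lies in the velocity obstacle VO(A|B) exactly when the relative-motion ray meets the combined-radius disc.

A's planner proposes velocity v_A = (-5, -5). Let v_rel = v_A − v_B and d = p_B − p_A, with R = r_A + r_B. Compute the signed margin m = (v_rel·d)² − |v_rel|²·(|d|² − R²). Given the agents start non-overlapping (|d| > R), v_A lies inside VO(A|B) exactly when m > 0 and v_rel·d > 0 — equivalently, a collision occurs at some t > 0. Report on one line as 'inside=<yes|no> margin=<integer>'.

d = (1, -14),  |d|² = 197;  R = 6+8 = 14,  c = 197−14² = 1
v_rel = (-9, -2),  |v_rel|² = 85;  v_rel·d = (-9)·(1) + (-2)·(-14) = 19
85·t² − 38·t + 1 = 0  ⇒  m = 19² − 85·1 = 276
m = 276 > 0,  v_rel·d = 19 > 0  ⇒  inside

inside=yes margin=276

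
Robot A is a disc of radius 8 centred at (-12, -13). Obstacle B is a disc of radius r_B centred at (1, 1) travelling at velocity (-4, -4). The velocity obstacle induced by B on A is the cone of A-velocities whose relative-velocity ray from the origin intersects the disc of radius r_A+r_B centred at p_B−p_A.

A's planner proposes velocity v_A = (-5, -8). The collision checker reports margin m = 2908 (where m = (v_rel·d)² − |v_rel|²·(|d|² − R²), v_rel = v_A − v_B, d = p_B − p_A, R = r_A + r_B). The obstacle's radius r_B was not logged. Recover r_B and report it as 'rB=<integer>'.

m = 2908
d = (13, 14);  v_rel = (-1, -4),  |v_rel|² = 17
v_rel×d = (-1)·(14) − (-4)·(13) = 38
since m = R²·17 − 38²:  R² = (1444 + 2908) / 17 = 256
R = √256 = 16  ⇒  r_B = 16 − 8 = 8

rB=8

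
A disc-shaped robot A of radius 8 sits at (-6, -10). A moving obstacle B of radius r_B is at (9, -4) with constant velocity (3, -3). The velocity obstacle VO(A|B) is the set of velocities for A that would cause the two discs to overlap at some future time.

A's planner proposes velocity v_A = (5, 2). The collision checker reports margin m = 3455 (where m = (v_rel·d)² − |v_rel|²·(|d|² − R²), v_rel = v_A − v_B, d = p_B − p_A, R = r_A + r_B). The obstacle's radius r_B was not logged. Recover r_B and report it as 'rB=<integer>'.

m = 3455
d = (15, 6);  v_rel = (2, 5),  |v_rel|² = 29
v_rel×d = (2)·(6) − (5)·(15) = -63
since m = R²·29 − (-63)²:  R² = (3969 + 3455) / 29 = 256
R = √256 = 16  ⇒  r_B = 16 − 8 = 8

rB=8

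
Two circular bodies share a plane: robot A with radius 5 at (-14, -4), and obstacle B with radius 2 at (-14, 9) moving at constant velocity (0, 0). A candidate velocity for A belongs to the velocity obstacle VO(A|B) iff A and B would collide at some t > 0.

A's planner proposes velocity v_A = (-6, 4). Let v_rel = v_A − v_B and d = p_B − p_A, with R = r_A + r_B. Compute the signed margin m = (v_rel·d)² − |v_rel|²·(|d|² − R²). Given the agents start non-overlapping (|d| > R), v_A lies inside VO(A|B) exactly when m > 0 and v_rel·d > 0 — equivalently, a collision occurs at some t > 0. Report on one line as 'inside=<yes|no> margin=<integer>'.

d = (0, 13),  |d|² = 169;  R = 5+2 = 7,  c = 169−7² = 120
v_rel = (-6, 4),  |v_rel|² = 52;  v_rel·d = (-6)·(0) + (4)·(13) = 52
52·t² − 104·t + 120 = 0  ⇒  m = 52² − 52·120 = -3536
m = -3536 < 0,  v_rel·d = 52 > 0  ⇒  outside

inside=no margin=-3536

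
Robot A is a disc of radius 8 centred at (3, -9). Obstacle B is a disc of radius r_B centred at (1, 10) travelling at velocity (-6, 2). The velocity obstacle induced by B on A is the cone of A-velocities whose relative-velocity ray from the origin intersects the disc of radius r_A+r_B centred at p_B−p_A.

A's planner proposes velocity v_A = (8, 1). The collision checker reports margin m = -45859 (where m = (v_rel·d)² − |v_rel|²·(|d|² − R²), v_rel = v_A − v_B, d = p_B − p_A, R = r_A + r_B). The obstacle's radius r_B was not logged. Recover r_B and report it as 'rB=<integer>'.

m = -45859
d = (-2, 19);  v_rel = (14, -1),  |v_rel|² = 197
v_rel×d = (14)·(19) − (-1)·(-2) = 264
since m = R²·197 − 264²:  R² = (69696 + -45859) / 197 = 121
R = √121 = 11  ⇒  r_B = 11 − 8 = 3

rB=3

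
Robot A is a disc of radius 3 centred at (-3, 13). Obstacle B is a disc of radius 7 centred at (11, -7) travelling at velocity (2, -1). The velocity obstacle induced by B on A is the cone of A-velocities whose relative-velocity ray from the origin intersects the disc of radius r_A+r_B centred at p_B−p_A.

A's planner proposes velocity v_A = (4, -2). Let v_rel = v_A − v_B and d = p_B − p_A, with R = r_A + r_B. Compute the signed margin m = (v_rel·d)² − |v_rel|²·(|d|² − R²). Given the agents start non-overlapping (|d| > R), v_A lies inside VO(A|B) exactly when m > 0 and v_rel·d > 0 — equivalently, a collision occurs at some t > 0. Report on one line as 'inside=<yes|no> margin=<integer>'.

d = (14, -20),  |d|² = 596;  R = 3+7 = 10,  c = 596−10² = 496
v_rel = (2, -1),  |v_rel|² = 5;  v_rel·d = (2)·(14) + (-1)·(-20) = 48
5·t² − 96·t + 496 = 0  ⇒  m = 48² − 5·496 = -176
m = -176 < 0,  v_rel·d = 48 > 0  ⇒  outside

inside=no margin=-176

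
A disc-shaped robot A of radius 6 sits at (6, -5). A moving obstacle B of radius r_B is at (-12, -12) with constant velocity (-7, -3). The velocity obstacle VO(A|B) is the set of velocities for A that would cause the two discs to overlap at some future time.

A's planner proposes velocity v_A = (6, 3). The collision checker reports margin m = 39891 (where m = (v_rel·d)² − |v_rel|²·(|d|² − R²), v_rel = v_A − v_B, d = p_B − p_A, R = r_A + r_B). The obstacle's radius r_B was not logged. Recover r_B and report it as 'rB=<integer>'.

m = 39891
d = (-18, -7);  v_rel = (13, 6),  |v_rel|² = 205
v_rel×d = (13)·(-7) − (6)·(-18) = 17
since m = R²·205 − 17²:  R² = (289 + 39891) / 205 = 196
R = √196 = 14  ⇒  r_B = 14 − 6 = 8

rB=8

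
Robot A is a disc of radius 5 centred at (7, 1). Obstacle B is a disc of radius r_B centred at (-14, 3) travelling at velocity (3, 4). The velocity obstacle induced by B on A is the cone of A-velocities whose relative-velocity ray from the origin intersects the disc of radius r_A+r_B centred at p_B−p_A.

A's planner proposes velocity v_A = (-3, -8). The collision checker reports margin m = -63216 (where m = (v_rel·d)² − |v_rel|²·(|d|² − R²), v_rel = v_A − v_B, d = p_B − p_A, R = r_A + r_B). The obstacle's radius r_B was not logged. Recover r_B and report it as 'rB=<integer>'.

m = -63216
d = (-21, 2);  v_rel = (-6, -12),  |v_rel|² = 180
v_rel×d = (-6)·(2) − (-12)·(-21) = -264
since m = R²·180 − (-264)²:  R² = (69696 + -63216) / 180 = 36
R = √36 = 6  ⇒  r_B = 6 − 5 = 1

rB=1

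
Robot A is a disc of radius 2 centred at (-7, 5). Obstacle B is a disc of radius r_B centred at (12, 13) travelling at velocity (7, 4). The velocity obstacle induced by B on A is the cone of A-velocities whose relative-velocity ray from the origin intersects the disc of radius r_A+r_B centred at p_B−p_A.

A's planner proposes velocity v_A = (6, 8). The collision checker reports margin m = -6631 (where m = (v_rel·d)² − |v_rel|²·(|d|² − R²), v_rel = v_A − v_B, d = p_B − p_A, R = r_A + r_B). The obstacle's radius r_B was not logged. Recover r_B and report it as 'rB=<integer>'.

m = -6631
d = (19, 8);  v_rel = (-1, 4),  |v_rel|² = 17
v_rel×d = (-1)·(8) − (4)·(19) = -84
since m = R²·17 − (-84)²:  R² = (7056 + -6631) / 17 = 25
R = √25 = 5  ⇒  r_B = 5 − 2 = 3

rB=3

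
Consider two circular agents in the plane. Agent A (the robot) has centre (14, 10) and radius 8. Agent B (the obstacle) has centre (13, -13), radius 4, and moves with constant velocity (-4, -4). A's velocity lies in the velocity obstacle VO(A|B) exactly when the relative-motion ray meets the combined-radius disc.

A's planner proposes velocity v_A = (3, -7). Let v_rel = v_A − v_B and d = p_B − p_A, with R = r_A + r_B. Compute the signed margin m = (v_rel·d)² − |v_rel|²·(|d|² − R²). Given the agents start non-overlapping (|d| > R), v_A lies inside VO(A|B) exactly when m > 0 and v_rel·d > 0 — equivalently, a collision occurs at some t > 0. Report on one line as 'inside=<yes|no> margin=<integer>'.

d = (-1, -23),  |d|² = 530;  R = 8+4 = 12,  c = 530−12² = 386
v_rel = (7, -3),  |v_rel|² = 58;  v_rel·d = (7)·(-1) + (-3)·(-23) = 62
58·t² − 124·t + 386 = 0  ⇒  m = 62² − 58·386 = -18544
m = -18544 < 0,  v_rel·d = 62 > 0  ⇒  outside

inside=no margin=-18544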